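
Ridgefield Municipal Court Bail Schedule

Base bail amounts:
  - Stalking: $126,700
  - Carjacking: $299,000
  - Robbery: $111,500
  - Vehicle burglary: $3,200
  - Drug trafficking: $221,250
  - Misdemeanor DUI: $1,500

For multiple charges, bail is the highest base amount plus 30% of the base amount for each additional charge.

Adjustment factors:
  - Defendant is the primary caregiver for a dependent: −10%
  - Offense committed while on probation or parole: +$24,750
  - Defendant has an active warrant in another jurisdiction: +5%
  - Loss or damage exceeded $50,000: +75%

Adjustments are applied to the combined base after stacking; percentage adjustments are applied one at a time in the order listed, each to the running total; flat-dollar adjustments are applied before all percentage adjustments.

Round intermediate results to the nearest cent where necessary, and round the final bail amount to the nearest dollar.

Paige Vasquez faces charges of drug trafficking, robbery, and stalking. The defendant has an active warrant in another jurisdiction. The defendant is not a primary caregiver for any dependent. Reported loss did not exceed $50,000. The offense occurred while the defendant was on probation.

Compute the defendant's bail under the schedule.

$333,333

Base amounts from the schedule: drug trafficking $221,250; robbery $111,500; stalking $126,700.
Stacking rule: highest base plus 30% of each additional charge. Highest is drug trafficking at $221,250. Additional: $111,500 × 30% = $33,450; $126,700 × 30% = $38,010. Combined base = $221,250 + $71,460 = $292,710.
Offense committed while on probation or parole (+$24,750 flat): $292,710 + $24,750 = $317,460.
Defendant has an active warrant in another jurisdiction (+5%): $317,460 × 1.05 = $333,333.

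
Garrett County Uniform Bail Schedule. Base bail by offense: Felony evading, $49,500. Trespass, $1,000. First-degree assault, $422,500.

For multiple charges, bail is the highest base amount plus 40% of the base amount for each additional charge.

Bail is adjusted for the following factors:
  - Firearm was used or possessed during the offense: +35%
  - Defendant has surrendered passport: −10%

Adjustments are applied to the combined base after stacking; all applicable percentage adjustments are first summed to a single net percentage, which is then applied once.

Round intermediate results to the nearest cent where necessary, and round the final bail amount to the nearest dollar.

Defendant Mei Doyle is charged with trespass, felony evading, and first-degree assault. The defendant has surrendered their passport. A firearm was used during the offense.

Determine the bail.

Base amounts from the schedule: trespass $1,000; felony evading $49,500; first-degree assault $422,500.
Stacking rule: highest base plus 40% of each additional charge. Highest is first-degree assault at $422,500. Additional: $1,000 × 40% = $400; $49,500 × 40% = $19,800. Combined base = $422,500 + $20,200 = $442,700.
Net percentage adjustment: +35% −10% = +25%. $442,700 × 1.25 = $553,375.

$553,375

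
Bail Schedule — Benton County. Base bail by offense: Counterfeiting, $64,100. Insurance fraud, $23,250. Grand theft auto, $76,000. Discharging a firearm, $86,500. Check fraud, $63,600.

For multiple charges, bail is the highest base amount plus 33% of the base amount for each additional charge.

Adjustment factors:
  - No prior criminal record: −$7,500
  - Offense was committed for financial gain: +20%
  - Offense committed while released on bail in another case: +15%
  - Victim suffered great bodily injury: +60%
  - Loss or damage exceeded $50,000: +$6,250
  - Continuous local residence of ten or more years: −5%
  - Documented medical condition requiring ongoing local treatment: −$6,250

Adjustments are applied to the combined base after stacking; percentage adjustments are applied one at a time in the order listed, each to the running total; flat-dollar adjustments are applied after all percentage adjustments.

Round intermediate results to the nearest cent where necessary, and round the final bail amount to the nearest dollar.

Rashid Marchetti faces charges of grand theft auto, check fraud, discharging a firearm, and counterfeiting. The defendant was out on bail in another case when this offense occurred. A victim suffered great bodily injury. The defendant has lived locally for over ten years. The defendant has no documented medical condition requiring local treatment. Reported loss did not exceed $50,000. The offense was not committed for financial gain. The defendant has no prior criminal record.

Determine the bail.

$261,204

Base amounts from the schedule: grand theft auto $76,000; check fraud $63,600; discharging a firearm $86,500; counterfeiting $64,100.
Stacking rule: highest base plus 33% of each additional charge. Highest is discharging a firearm at $86,500. Additional: $76,000 × 33% = $25,080; $63,600 × 33% = $20,988; $64,100 × 33% = $21,153. Combined base = $86,500 + $67,221 = $153,721.
Offense committed while released on bail in another case (+15%): $153,721 × 1.15 = $176,779.15.
Victim suffered great bodily injury (+60%): $176,779.15 × 1.6 = $282,846.64.
Continuous local residence of ten or more years (−5%): $282,846.64 × 0.95 = $268,704.31.
No prior criminal record (−$7,500 flat): $268,704.31 − $7,500 = $261,204.31.
Rounded to the nearest dollar: $261,204.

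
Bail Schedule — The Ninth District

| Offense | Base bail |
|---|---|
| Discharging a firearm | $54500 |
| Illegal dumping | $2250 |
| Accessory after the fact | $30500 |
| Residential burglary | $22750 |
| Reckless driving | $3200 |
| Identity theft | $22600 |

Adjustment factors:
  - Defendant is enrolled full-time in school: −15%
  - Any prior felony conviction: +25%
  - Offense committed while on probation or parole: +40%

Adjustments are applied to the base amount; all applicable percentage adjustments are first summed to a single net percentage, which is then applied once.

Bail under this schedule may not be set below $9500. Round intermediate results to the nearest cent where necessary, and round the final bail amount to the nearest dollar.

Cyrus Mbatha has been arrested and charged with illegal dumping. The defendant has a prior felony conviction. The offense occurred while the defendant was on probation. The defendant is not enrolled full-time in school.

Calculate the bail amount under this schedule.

Base amounts from the schedule: illegal dumping $2250.
Single charge. Combined base = $2250.
Net percentage adjustment: +25% +40% = +65%. $2250 × 1.65 = $3712.50.
Result $3712.50 is below the minimum of $9500; bail is set at the minimum $9500.

$9500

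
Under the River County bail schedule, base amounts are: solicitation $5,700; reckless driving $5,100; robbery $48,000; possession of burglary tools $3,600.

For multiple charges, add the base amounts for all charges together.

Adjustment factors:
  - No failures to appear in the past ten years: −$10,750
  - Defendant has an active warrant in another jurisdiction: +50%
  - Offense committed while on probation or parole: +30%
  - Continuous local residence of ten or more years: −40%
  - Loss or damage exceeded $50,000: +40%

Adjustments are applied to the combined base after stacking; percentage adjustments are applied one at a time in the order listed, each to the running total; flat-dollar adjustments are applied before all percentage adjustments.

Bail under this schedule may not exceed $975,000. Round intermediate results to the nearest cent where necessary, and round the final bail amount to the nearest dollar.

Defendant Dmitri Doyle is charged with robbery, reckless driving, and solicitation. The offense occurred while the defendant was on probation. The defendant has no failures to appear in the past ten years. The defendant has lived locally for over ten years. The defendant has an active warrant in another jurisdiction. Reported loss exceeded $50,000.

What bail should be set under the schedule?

Base amounts from the schedule: robbery $48,000; reckless driving $5,100; solicitation $5,700.
Stacking rule: sum of all bases. $48,000 + $5,100 + $5,700 = $58,800.
No failures to appear in the past ten years (−$10,750 flat): $58,800 − $10,750 = $48,050.
Defendant has an active warrant in another jurisdiction (+50%): $48,050 × 1.5 = $72,075.
Offense committed while on probation or parole (+30%): $72,075 × 1.3 = $93,697.50.
Continuous local residence of ten or more years (−40%): $93,697.50 × 0.6 = $56,218.50.
Loss or damage exceeded $50,000 (+40%): $56,218.50 × 1.4 = $78,705.90.
$78,705.90 is within the $975,000 maximum.
Rounded to the nearest dollar: $78,706.

$78,706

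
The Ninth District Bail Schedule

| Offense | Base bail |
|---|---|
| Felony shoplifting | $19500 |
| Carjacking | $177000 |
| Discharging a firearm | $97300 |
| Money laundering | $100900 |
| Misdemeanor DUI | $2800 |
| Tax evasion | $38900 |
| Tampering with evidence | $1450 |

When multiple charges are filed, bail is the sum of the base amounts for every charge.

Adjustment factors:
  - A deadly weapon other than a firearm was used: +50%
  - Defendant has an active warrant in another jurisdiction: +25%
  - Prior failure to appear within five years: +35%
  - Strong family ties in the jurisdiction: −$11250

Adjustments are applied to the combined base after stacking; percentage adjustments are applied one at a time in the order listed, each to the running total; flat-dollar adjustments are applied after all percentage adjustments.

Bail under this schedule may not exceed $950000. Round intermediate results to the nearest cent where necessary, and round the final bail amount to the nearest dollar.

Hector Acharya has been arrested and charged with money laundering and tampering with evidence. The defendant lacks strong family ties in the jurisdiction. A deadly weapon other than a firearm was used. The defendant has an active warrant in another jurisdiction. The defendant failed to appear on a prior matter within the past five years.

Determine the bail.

Base amounts from the schedule: money laundering $100900; tampering with evidence $1450.
Stacking rule: sum of all bases. $100900 + $1450 = $102350.
A deadly weapon other than a firearm was used (+50%): $102350 × 1.5 = $153525.
Defendant has an active warrant in another jurisdiction (+25%): $153525 × 1.25 = $191906.25.
Prior failure to appear within five years (+35%): $191906.25 × 1.35 = $259073.44.
$259073.44 is within the $950000 maximum.
Rounded to the nearest dollar: $259073.

$259073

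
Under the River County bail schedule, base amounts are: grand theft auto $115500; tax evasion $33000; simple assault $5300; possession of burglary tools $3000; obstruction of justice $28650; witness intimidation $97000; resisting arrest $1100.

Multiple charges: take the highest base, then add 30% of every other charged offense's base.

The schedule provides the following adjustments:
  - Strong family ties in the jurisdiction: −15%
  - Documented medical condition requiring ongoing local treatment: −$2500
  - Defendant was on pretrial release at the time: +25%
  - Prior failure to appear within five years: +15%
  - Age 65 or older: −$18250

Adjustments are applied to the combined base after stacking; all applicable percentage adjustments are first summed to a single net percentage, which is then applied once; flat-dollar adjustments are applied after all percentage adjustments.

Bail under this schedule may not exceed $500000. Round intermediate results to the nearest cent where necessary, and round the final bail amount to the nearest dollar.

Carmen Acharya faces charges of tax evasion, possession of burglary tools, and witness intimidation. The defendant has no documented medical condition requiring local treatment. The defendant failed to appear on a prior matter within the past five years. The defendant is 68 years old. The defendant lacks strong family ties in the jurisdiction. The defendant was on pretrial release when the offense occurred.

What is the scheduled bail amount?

$132670

Base amounts from the schedule: tax evasion $33000; possession of burglary tools $3000; witness intimidation $97000.
Stacking rule: highest base plus 30% of each additional charge. Highest is witness intimidation at $97000. Additional: $33000 × 30% = $9900; $3000 × 30% = $900. Combined base = $97000 + $10800 = $107800.
Net percentage adjustment: +25% +15% = +40%. $107800 × 1.4 = $150920.
Age 65 or older (−$18250 flat): $150920 − $18250 = $132670.
$132670 is within the $500000 maximum.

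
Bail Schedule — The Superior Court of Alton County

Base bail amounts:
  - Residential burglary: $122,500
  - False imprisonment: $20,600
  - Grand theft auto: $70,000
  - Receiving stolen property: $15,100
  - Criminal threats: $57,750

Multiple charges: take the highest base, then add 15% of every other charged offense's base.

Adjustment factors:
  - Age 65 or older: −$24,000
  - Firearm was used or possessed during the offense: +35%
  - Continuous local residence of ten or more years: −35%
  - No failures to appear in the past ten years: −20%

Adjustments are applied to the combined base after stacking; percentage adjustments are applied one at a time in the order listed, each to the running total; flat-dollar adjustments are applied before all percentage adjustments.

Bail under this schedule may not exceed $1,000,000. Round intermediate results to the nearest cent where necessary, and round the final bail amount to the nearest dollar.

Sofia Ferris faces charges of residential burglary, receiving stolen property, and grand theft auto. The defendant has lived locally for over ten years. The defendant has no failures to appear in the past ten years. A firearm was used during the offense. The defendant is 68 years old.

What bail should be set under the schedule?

Base amounts from the schedule: residential burglary $122,500; receiving stolen property $15,100; grand theft auto $70,000.
Stacking rule: highest base plus 15% of each additional charge. Highest is residential burglary at $122,500. Additional: $15,100 × 15% = $2,265; $70,000 × 15% = $10,500. Combined base = $122,500 + $12,765 = $135,265.
Age 65 or older (−$24,000 flat): $135,265 − $24,000 = $111,265.
Firearm was used or possessed during the offense (+35%): $111,265 × 1.35 = $150,207.75.
Continuous local residence of ten or more years (−35%): $150,207.75 × 0.65 = $97,635.04.
No failures to appear in the past ten years (−20%): $97,635.04 × 0.8 = $78,108.03.
$78,108.03 is within the $1,000,000 maximum.
Rounded to the nearest dollar: $78,108.

$78,108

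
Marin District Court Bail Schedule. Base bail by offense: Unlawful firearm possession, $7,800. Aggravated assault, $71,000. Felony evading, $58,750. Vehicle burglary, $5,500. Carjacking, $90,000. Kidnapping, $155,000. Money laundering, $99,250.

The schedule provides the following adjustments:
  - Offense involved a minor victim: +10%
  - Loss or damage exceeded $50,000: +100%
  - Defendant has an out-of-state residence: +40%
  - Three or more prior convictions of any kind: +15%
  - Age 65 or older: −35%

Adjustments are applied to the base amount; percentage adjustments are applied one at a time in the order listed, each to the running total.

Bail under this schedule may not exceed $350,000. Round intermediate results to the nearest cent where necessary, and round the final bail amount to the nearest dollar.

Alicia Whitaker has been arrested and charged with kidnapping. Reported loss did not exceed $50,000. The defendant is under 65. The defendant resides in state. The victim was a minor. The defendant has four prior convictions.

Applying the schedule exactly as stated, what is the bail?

Base amounts from the schedule: kidnapping $155,000.
Single charge. Combined base = $155,000.
Offense involved a minor victim (+10%): $155,000 × 1.1 = $170,500.
Three or more prior convictions of any kind (+15%): $170,500 × 1.15 = $196,075.
$196,075 is within the $350,000 maximum.

$196,075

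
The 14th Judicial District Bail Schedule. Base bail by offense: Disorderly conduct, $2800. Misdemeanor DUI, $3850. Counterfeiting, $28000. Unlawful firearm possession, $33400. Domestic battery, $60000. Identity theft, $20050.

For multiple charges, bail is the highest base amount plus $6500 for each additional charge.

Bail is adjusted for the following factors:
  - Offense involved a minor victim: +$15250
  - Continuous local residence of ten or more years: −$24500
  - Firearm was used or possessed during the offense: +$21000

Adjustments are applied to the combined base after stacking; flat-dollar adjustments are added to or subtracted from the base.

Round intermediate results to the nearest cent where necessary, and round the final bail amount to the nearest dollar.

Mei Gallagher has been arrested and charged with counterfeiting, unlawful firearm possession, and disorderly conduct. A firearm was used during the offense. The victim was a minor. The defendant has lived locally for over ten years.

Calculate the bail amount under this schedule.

Base amounts from the schedule: counterfeiting $28000; unlawful firearm possession $33400; disorderly conduct $2800.
Stacking rule: highest base plus $6500 per additional charge. Highest is unlawful firearm possession at $33400; 2 additional charges → +$13000. Combined base = $46400.
Offense involved a minor victim (+$15250 flat): $46400 + $15250 = $61650.
Continuous local residence of ten or more years (−$24500 flat): $61650 − $24500 = $37150.
Firearm was used or possessed during the offense (+$21000 flat): $37150 + $21000 = $58150.

$58150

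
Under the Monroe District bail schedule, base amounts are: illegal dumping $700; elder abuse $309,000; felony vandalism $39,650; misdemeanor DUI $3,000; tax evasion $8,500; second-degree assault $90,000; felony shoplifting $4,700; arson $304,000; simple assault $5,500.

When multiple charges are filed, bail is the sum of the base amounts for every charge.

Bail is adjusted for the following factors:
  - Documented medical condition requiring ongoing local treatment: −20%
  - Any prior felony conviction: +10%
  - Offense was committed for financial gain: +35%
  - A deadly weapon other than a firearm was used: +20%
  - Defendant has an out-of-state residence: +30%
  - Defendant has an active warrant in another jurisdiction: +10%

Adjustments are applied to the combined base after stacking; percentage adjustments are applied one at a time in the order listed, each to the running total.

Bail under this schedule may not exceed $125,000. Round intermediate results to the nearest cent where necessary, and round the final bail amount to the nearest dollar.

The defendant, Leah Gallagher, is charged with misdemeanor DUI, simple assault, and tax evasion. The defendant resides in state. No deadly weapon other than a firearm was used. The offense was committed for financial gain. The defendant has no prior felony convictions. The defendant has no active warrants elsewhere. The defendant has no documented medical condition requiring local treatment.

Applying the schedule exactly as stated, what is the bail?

$22,950

Base amounts from the schedule: misdemeanor DUI $3,000; simple assault $5,500; tax evasion $8,500.
Stacking rule: sum of all bases. $3,000 + $5,500 + $8,500 = $17,000.
Offense was committed for financial gain (+35%): $17,000 × 1.35 = $22,950.
$22,950 is within the $125,000 maximum.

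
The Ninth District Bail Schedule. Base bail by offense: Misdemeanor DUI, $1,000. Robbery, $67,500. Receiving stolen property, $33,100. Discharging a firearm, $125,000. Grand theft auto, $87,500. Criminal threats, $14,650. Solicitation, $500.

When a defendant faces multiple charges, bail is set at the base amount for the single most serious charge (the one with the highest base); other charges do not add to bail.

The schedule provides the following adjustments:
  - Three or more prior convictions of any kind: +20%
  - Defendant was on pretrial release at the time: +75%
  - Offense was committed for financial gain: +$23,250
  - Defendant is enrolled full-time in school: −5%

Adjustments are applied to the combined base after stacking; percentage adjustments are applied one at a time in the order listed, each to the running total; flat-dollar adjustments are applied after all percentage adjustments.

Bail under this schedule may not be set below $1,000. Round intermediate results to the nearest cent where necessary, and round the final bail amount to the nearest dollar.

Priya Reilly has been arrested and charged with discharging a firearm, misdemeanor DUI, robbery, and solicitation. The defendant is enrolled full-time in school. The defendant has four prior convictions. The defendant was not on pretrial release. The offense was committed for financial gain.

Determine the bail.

Base amounts from the schedule: discharging a firearm $125,000; misdemeanor DUI $1,000; robbery $67,500; solicitation $500.
Stacking rule: use the highest base only. Highest is discharging a firearm at $125,000. Combined base = $125,000.
Three or more prior convictions of any kind (+20%): $125,000 × 1.2 = $150,000.
Defendant is enrolled full-time in school (−5%): $150,000 × 0.95 = $142,500.
Offense was committed for financial gain (+$23,250 flat): $142,500 + $23,250 = $165,750.
$165,750 is at or above the $1,000 minimum.

$165,750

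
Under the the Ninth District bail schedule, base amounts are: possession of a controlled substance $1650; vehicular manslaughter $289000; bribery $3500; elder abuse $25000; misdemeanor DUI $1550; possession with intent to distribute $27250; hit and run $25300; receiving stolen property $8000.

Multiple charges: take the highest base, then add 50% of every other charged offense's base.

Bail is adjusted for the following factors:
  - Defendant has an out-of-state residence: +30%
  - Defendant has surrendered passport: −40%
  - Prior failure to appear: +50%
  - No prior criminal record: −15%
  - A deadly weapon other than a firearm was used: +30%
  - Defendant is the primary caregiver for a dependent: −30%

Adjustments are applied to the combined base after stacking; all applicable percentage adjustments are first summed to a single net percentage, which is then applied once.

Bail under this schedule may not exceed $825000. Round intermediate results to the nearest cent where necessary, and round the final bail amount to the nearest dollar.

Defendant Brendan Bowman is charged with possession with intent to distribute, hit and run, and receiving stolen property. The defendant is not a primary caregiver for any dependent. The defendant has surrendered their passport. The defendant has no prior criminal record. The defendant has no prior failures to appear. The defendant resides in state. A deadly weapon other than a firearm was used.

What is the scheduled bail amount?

Base amounts from the schedule: possession with intent to distribute $27250; hit and run $25300; receiving stolen property $8000.
Stacking rule: highest base plus 50% of each additional charge. Highest is possession with intent to distribute at $27250. Additional: $25300 × 50% = $12650; $8000 × 50% = $4000. Combined base = $27250 + $16650 = $43900.
Net percentage adjustment: −40% −15% +30% = −25%. $43900 × 0.75 = $32925.
$32925 is within the $825000 maximum.

$32925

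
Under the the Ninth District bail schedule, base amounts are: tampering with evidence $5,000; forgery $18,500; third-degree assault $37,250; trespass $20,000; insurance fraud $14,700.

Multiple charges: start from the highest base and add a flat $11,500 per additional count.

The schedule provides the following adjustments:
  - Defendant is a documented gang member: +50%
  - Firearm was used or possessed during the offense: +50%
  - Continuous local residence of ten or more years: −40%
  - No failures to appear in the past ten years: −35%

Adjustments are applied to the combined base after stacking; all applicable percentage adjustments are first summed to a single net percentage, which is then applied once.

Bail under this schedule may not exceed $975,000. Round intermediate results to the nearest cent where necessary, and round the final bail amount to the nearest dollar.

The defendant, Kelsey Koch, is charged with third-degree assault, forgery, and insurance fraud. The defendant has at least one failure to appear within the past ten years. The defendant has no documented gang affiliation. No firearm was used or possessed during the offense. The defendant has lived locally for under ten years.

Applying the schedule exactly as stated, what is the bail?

$60,250

Base amounts from the schedule: third-degree assault $37,250; forgery $18,500; insurance fraud $14,700.
Stacking rule: highest base plus $11,500 per additional charge. Highest is third-degree assault at $37,250; 2 additional charges → +$23,000. Combined base = $60,250.
No adjustment factors apply to this defendant.
$60,250 is within the $975,000 maximum.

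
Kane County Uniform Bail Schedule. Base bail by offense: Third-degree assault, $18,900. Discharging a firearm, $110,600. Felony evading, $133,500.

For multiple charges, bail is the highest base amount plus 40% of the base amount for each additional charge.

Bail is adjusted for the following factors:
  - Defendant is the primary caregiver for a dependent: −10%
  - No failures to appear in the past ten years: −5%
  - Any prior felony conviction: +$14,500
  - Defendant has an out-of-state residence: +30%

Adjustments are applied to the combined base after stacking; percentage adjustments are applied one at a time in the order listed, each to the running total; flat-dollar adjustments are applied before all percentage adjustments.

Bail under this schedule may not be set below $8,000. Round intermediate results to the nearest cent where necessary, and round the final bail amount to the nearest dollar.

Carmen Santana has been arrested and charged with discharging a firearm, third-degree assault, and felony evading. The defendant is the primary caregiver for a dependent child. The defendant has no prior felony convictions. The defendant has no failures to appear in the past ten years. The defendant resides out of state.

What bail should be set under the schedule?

Base amounts from the schedule: discharging a firearm $110,600; third-degree assault $18,900; felony evading $133,500.
Stacking rule: highest base plus 40% of each additional charge. Highest is felony evading at $133,500. Additional: $110,600 × 40% = $44,240; $18,900 × 40% = $7,560. Combined base = $133,500 + $51,800 = $185,300.
Defendant is the primary caregiver for a dependent (−10%): $185,300 × 0.9 = $166,770.
No failures to appear in the past ten years (−5%): $166,770 × 0.95 = $158,431.50.
Defendant has an out-of-state residence (+30%): $158,431.50 × 1.3 = $205,960.95.
$205,960.95 is at or above the $8,000 minimum.
Rounded to the nearest dollar: $205,961.

$205,961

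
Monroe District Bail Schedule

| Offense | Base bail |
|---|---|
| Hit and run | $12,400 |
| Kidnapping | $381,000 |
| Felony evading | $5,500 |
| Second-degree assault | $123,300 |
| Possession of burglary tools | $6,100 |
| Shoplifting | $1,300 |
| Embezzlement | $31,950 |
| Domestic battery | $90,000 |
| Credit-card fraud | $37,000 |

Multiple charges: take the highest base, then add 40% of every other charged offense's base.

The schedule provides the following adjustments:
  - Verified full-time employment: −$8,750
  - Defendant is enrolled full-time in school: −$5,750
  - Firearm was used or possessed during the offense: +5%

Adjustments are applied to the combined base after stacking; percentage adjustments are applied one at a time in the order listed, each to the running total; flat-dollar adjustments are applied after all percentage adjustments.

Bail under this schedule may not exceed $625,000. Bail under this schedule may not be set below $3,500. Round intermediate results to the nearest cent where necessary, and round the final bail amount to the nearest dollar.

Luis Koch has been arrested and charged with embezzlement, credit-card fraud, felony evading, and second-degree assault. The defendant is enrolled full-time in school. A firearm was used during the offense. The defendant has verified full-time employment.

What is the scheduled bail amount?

$146,234

Base amounts from the schedule: embezzlement $31,950; credit-card fraud $37,000; felony evading $5,500; second-degree assault $123,300.
Stacking rule: highest base plus 40% of each additional charge. Highest is second-degree assault at $123,300. Additional: $31,950 × 40% = $12,780; $37,000 × 40% = $14,800; $5,500 × 40% = $2,200. Combined base = $123,300 + $29,780 = $153,080.
Firearm was used or possessed during the offense (+5%): $153,080 × 1.05 = $160,734.
Verified full-time employment (−$8,750 flat): $160,734 − $8,750 = $151,984.
Defendant is enrolled full-time in school (−$5,750 flat): $151,984 − $5,750 = $146,234.
$146,234 is within the $625,000 maximum.
$146,234 is at or above the $3,500 minimum.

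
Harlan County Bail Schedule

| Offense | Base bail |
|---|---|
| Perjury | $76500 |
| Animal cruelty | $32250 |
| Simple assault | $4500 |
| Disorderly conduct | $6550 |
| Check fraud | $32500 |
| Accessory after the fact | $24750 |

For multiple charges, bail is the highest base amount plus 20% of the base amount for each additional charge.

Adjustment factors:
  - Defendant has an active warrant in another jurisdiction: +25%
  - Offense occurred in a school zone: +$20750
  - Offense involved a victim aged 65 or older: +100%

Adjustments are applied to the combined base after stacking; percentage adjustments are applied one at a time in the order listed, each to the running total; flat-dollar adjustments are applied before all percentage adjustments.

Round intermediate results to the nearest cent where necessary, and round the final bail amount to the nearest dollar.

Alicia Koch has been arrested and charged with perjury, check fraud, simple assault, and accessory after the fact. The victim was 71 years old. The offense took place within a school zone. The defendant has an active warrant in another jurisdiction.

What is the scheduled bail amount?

$274000

Base amounts from the schedule: perjury $76500; check fraud $32500; simple assault $4500; accessory after the fact $24750.
Stacking rule: highest base plus 20% of each additional charge. Highest is perjury at $76500. Additional: $32500 × 20% = $6500; $4500 × 20% = $900; $24750 × 20% = $4950. Combined base = $76500 + $12350 = $88850.
Offense occurred in a school zone (+$20750 flat): $88850 + $20750 = $109600.
Defendant has an active warrant in another jurisdiction (+25%): $109600 × 1.25 = $137000.
Offense involved a victim aged 65 or older (+100%): $137000 × 2 = $274000.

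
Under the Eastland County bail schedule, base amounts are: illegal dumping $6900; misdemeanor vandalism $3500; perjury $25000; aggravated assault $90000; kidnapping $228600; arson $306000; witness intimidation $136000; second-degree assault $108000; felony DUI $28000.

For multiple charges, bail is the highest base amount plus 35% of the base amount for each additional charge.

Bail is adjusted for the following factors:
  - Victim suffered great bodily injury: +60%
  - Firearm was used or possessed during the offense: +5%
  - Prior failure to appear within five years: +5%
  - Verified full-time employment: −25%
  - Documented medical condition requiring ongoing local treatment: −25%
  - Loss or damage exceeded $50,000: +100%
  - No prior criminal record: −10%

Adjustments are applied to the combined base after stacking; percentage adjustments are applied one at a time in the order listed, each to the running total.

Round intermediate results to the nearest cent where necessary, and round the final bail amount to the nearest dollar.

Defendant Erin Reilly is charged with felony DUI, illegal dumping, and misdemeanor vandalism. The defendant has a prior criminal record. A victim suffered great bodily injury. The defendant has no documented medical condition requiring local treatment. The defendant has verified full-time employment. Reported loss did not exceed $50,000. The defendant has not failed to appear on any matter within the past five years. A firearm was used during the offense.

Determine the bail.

$39866

Base amounts from the schedule: felony DUI $28000; illegal dumping $6900; misdemeanor vandalism $3500.
Stacking rule: highest base plus 35% of each additional charge. Highest is felony DUI at $28000. Additional: $6900 × 35% = $2415; $3500 × 35% = $1225. Combined base = $28000 + $3640 = $31640.
Victim suffered great bodily injury (+60%): $31640 × 1.6 = $50624.
Firearm was used or possessed during the offense (+5%): $50624 × 1.05 = $53155.20.
Verified full-time employment (−25%): $53155.20 × 0.75 = $39866.40.
Rounded to the nearest dollar: $39866.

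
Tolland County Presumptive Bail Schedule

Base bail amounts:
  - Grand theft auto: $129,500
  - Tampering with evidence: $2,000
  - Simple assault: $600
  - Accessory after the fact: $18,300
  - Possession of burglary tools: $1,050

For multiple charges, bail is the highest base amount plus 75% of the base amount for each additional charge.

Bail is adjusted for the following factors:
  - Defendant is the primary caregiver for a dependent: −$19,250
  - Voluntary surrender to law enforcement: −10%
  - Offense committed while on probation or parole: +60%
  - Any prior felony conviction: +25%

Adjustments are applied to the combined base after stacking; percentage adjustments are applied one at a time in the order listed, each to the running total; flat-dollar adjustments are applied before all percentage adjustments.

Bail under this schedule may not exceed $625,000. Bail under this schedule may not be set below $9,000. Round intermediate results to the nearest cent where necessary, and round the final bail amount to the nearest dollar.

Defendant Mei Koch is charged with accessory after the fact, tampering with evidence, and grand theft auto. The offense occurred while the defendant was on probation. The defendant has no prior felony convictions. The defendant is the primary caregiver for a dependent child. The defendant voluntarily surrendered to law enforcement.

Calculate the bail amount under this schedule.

$180,684

Base amounts from the schedule: accessory after the fact $18,300; tampering with evidence $2,000; grand theft auto $129,500.
Stacking rule: highest base plus 75% of each additional charge. Highest is grand theft auto at $129,500. Additional: $18,300 × 75% = $13,725; $2,000 × 75% = $1,500. Combined base = $129,500 + $15,225 = $144,725.
Defendant is the primary caregiver for a dependent (−$19,250 flat): $144,725 − $19,250 = $125,475.
Voluntary surrender to law enforcement (−10%): $125,475 × 0.9 = $112,927.50.
Offense committed while on probation or parole (+60%): $112,927.50 × 1.6 = $180,684.
$180,684 is within the $625,000 maximum.
$180,684 is at or above the $9,000 minimum.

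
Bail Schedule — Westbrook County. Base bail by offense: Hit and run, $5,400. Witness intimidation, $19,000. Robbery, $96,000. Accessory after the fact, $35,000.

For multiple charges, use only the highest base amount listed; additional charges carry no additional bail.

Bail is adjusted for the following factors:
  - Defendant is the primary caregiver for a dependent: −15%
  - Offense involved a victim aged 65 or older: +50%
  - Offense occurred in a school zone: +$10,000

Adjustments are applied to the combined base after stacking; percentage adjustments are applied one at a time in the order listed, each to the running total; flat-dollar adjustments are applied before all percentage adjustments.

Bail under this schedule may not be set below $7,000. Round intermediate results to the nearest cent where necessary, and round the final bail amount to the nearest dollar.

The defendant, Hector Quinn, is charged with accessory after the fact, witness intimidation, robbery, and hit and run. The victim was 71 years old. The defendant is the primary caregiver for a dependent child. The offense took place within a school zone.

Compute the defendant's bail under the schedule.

Base amounts from the schedule: accessory after the fact $35,000; witness intimidation $19,000; robbery $96,000; hit and run $5,400.
Stacking rule: use the highest base only. Highest is robbery at $96,000. Combined base = $96,000.
Offense occurred in a school zone (+$10,000 flat): $96,000 + $10,000 = $106,000.
Defendant is the primary caregiver for a dependent (−15%): $106,000 × 0.85 = $90,100.
Offense involved a victim aged 65 or older (+50%): $90,100 × 1.5 = $135,150.
$135,150 is at or above the $7,000 minimum.

$135,150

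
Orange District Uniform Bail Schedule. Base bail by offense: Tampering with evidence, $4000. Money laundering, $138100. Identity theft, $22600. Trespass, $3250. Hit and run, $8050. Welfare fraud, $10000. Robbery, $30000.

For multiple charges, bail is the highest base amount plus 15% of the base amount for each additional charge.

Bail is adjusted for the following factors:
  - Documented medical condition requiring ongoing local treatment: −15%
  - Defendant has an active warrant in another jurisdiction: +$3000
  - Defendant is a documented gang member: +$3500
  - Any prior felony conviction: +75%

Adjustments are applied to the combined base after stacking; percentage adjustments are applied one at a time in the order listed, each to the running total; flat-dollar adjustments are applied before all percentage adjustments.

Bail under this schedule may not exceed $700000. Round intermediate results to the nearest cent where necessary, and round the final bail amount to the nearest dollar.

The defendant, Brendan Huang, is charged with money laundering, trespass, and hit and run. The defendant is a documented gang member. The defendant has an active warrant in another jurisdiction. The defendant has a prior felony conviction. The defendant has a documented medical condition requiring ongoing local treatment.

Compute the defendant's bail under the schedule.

Base amounts from the schedule: money laundering $138100; trespass $3250; hit and run $8050.
Stacking rule: highest base plus 15% of each additional charge. Highest is money laundering at $138100. Additional: $3250 × 15% = $487.50; $8050 × 15% = $1207.50. Combined base = $138100 + $1695 = $139795.
Defendant has an active warrant in another jurisdiction (+$3000 flat): $139795 + $3000 = $142795.
Defendant is a documented gang member (+$3500 flat): $142795 + $3500 = $146295.
Documented medical condition requiring ongoing local treatment (−15%): $146295 × 0.85 = $124350.75.
Any prior felony conviction (+75%): $124350.75 × 1.75 = $217613.81.
$217613.81 is within the $700000 maximum.
Rounded to the nearest dollar: $217614.

$217614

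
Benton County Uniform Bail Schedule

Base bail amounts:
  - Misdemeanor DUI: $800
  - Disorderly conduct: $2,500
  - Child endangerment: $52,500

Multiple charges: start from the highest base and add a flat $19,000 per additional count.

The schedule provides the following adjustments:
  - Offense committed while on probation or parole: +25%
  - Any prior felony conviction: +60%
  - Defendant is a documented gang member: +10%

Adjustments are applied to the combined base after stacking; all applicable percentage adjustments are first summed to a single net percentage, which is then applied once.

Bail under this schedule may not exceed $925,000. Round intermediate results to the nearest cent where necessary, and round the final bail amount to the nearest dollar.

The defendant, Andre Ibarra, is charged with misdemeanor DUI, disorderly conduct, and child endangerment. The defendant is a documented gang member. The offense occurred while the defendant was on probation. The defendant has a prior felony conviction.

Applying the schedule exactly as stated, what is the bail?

$176,475

Base amounts from the schedule: misdemeanor DUI $800; disorderly conduct $2,500; child endangerment $52,500.
Stacking rule: highest base plus $19,000 per additional charge. Highest is child endangerment at $52,500; 2 additional charges → +$38,000. Combined base = $90,500.
Net percentage adjustment: +25% +60% +10% = +95%. $90,500 × 1.95 = $176,475.
$176,475 is within the $925,000 maximum.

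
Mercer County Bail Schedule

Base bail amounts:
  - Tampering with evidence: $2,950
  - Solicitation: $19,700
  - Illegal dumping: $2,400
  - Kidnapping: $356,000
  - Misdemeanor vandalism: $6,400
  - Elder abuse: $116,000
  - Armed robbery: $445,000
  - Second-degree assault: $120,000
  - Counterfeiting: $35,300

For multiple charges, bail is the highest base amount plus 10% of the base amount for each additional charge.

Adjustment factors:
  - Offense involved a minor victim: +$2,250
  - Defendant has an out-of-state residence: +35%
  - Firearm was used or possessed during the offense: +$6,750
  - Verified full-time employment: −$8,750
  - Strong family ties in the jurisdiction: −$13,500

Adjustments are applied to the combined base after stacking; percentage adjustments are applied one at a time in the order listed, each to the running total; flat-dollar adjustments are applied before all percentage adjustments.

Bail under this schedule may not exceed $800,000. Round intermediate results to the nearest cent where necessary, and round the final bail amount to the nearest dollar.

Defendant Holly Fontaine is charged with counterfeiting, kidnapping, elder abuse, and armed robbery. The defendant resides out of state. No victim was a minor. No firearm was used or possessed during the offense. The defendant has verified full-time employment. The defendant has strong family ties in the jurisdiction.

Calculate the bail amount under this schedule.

Base amounts from the schedule: counterfeiting $35,300; kidnapping $356,000; elder abuse $116,000; armed robbery $445,000.
Stacking rule: highest base plus 10% of each additional charge. Highest is armed robbery at $445,000. Additional: $35,300 × 10% = $3,530; $356,000 × 10% = $35,600; $116,000 × 10% = $11,600. Combined base = $445,000 + $50,730 = $495,730.
Verified full-time employment (−$8,750 flat): $495,730 − $8,750 = $486,980.
Strong family ties in the jurisdiction (−$13,500 flat): $486,980 − $13,500 = $473,480.
Defendant has an out-of-state residence (+35%): $473,480 × 1.35 = $639,198.
$639,198 is within the $800,000 maximum.

$639,198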